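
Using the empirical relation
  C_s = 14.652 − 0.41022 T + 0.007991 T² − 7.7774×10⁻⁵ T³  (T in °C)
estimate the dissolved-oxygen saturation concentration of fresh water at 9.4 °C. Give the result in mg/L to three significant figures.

C_s = 14.652 − 0.41022×9.4 + 0.007991×9.4² − 7.7774×10⁻⁵×9.4³ = 11.44 mg/L.

C_s ≈ 11.4 mg/L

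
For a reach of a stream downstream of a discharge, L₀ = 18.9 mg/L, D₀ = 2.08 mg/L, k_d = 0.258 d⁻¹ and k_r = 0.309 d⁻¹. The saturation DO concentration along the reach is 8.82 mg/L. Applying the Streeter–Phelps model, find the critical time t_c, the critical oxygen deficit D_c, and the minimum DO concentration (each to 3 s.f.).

At the critical point dD/dt = 0, so k_d L₀ e^(−k_d t) = k_r D. Substituting D(t) from the Streeter–Phelps equation and solving for t gives
t_c = ln[(k_r/k_d)(1 − D₀(k_r−k_d)/(k_d L₀))] / (k_r−k_d).
Here k_r−k_d = 0.05100 d⁻¹ and 1 − D₀(k_r−k_d)/(k_d L₀) = 1 − 2.08×0.05100/(0.258×18.9) = 0.9782, so
t_c = ln(1.198 × 0.9782) / 0.05100 = 0.1584 / 0.05100 = 3.106 d.
D_c = (k_d/k_r) L₀ e^(−k_d t_c) = (0.258/0.309) × 18.9 × e^(−0.258×3.106) = 0.8350 × 18.9 × 0.4488 = 7.082 mg/L.
Minimum DO = C_s − D_c = 8.82 − 7.082 = 1.738 mg/L.

t_c ≈ 3.11 d; D_c ≈ 7.08 mg/L; min DO ≈ 1.74 mg/L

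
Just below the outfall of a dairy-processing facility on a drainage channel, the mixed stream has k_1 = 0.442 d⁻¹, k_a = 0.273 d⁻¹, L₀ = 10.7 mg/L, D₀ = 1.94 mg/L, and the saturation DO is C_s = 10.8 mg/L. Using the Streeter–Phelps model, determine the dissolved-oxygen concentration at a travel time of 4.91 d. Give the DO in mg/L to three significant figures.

k_1 L₀/(k_a−k_1) = 0.442×10.7/(0.273−0.442) = 4.729/-0.1690 = -27.98 mg/L.
e^(−k_1 t) = e^(−0.442×4.910) = 0.1142; e^(−k_a t) = e^(−0.273×4.910) = 0.2617.
D = -27.98 × (0.1142 − 0.2617) + 1.94 × 0.2617 = 4.130 + 0.5078 = 4.638 mg/L.
DO = C_s − D = 10.8 − 4.638 = 6.162 mg/L.

DO ≈ 6.16 mg/L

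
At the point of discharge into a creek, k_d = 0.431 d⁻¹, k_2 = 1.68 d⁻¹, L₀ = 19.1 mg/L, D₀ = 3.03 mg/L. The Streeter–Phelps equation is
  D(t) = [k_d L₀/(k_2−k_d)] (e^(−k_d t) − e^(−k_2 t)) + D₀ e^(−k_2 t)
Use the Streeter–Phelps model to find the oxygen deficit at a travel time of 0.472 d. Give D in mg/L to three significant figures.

D ≈ 3.77 mg/L

k_d L₀/(k_2−k_d) = 0.431×19.1/(1.68−0.431) = 8.232/1.249 = 6.591 mg/L.
e^(−k_d t) = e^(−0.431×0.4720) = 0.8159; e^(−k_2 t) = e^(−1.68×0.4720) = 0.4525.
D = 6.591 × (0.8159 − 0.4525) + 3.03 × 0.4525 = 2.395 + 1.371 = 3.766 mg/L.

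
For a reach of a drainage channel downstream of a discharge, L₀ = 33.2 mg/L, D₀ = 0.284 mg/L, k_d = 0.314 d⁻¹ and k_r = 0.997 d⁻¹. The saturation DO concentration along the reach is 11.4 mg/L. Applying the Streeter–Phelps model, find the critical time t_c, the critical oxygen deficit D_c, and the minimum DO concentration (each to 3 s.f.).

t_c = [1/(k_r−k_d)] ln[(k_r/k_d)(1 − D₀(k_r−k_d)/(k_d L₀))]
= [1/(0.997−0.314)] ln[(0.997/0.314)(1 − 0.284×0.6830/(0.314×33.2))]
= (1/0.6830) ln[3.175 × 0.9814] = 1.464 × ln(3.116) = 1.464 × 1.137 = 1.664 d.
D_c = (k_d/k_r) L₀ e^(−k_d t_c) = (0.314/0.997) × 33.2 × e^(−0.314×1.664) = 0.3149 × 33.2 × 0.5930 = 6.201 mg/L.
Minimum DO = C_s − D_c = 11.4 − 6.201 = 5.199 mg/L.

t_c ≈ 1.66 d; D_c ≈ 6.20 mg/L; min DO ≈ 5.20 mg/L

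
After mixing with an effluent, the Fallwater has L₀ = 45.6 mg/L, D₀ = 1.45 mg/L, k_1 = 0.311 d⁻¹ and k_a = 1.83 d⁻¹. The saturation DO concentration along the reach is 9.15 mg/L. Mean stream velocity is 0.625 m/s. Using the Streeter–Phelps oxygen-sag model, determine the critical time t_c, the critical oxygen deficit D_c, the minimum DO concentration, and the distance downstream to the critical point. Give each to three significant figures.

With k_a/k_1 = 5.884 and 1 − D₀(k_a−k_1)/(k_1 L₀) = 0.8447,
t_c = ln(5.884 × 0.8447) / (1.83 − 0.311) = ln(4.970) / 1.519 = 1.603/1.519 = 1.056 d.
D_c = (k_1/k_a) L₀ e^(−k_1 t_c) = (0.311/1.83) × 45.6 × e^(−0.311×1.056) = 0.1699 × 45.6 × 0.7201 = 5.581 mg/L.
Minimum DO = C_s − D_c = 9.15 − 5.581 = 3.569 mg/L.
x_c = v t_c = 0.625 m/s × 1.056 d × 86400 s/d = 57000 m ≈ 57.0 km.

t_c ≈ 1.06 d; D_c ≈ 5.58 mg/L; min DO ≈ 3.57 mg/L; x_c ≈ 57.0 km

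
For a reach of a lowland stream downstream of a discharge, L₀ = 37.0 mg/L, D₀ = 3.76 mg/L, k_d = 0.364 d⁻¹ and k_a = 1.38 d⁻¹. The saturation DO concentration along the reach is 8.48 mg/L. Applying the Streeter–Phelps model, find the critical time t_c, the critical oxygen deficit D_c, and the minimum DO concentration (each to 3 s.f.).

t_c ≈ 0.983 d; D_c ≈ 6.82 mg/L; min DO ≈ 1.66 mg/L

t_c = [1/(k_a−k_d)] ln[(k_a/k_d)(1 − D₀(k_a−k_d)/(k_d L₀))]
= [1/(1.38−0.364)] ln[(1.38/0.364)(1 − 3.76×1.016/(0.364×37.0))]
= (1/1.016) ln[3.791 × 0.7164] = 0.9843 × ln(2.716) = 0.9843 × 0.9991 = 0.9834 d.
D_c = (k_d/k_a) L₀ e^(−k_d t_c) = (0.364/1.38) × 37.0 × e^(−0.364×0.9834) = 0.2638 × 37.0 × 0.6991 = 6.823 mg/L.
Minimum DO = C_s − D_c = 8.48 − 6.823 = 1.657 mg/L.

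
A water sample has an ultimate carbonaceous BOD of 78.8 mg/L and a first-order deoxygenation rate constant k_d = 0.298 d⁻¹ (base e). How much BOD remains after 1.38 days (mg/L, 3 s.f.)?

L ≈ 52.2 mg/L

L_t = L₀ e^(−k_d t) = 78.8 × e^(−0.298×1.38) = 78.8 × 0.6628 = 52.23 mg/L.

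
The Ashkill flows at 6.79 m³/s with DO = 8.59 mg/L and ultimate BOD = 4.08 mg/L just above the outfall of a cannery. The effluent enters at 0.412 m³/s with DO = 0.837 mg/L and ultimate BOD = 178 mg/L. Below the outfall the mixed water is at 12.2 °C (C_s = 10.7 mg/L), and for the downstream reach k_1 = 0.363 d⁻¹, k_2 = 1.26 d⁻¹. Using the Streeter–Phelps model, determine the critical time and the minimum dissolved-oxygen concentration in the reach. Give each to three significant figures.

t_c ≈ 0.721 d; minimum DO ≈ 7.59 mg/L

Mixed DO = (6.79×8.59 + 0.412×0.837)/(6.79+0.412) = 58.67/7.202 = 8.146 mg/L.
Mixed L₀ = (6.79×4.08 + 0.412×178)/(7.202) = 101.0/7.202 = 14.03 mg/L.
Initial deficit D₀ = C_s − DO₀ = 10.7 − 8.146 = 2.554 mg/L.
t_c = (1/0.8970) ln[(1.26/0.363)(1 − 2.554×0.8970/(0.363×14.03))] = 1.115 × ln(1.910) = 0.7213 d.
D_c = (0.363/1.26) × 14.03 × e^(−0.363×0.7213) = 0.2881 × 14.03 × 0.7696 = 3.111 mg/L.
Minimum DO = 10.7 − 3.111 = 7.589 mg/L.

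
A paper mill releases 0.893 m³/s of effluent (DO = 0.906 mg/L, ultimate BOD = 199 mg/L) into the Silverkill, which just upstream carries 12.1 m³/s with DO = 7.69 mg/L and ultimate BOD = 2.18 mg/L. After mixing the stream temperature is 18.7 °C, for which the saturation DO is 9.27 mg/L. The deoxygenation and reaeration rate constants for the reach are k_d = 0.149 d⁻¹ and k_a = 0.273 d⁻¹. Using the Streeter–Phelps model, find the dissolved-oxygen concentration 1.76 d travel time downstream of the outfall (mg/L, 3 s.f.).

DO ≈ 5.16 mg/L

Mixed DO = (12.1×7.69 + 0.893×0.906)/(12.1+0.893) = 93.86/12.99 = 7.224 mg/L.
Mixed L₀ = (12.1×2.18 + 0.893×199)/(12.99) = 204.1/12.99 = 15.71 mg/L.
Initial deficit D₀ = C_s − DO₀ = 9.27 − 7.224 = 2.046 mg/L.
D(1.76) = [0.149×15.71/(0.273−0.149)](e^(−0.149×1.76) − e^(−0.273×1.76)) + 2.046 e^(−0.273×1.76)
= 18.87 × (0.7693 − 0.6185) + 2.046 × 0.6185 = 4.113 mg/L.
DO = 9.27 − 4.113 = 5.157 mg/L.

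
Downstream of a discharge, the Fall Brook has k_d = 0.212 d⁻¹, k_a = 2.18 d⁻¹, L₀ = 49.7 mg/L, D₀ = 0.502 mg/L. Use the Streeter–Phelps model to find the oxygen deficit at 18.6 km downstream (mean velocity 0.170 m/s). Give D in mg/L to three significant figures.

Travel time t = x/v = 18.6 km / (0.170 m/s) = 18600 m / 0.170 m/s = 109400 s = 1.266 d.
k_d L₀/(k_a−k_d) = 0.212×49.7/(2.18−0.212) = 10.54/1.968 = 5.354 mg/L.
e^(−k_d t) = e^(−0.212×1.266) = 0.7646; e^(−k_a t) = e^(−2.18×1.266) = 0.06325.
D = 5.354 × (0.7646 − 0.06325) + 0.502 × 0.06325 = 3.755 + 0.03175 = 3.786 mg/L.

D ≈ 3.79 mg/L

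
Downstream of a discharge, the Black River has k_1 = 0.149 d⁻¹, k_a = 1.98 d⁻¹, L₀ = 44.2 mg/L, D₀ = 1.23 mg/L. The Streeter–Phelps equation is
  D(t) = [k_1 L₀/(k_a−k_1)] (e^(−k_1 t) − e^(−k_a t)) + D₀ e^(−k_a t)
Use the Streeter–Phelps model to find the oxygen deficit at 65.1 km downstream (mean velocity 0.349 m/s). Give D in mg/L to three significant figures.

D ≈ 2.57 mg/L

Travel time t = x/v = 65.1 km / (0.349 m/s) = 65100 m / 0.349 m/s = 186500 s = 2.159 d.
k_1 L₀/(k_a−k_1) = 0.149×44.2/(1.98−0.149) = 6.586/1.831 = 3.597 mg/L.
e^(−k_1 t) = e^(−0.149×2.159) = 0.7249; e^(−k_a t) = e^(−1.98×2.159) = 0.01392.
D = 3.597 × (0.7249 − 0.01392) + 1.23 × 0.01392 = 2.557 + 0.01712 = 2.575 mg/L.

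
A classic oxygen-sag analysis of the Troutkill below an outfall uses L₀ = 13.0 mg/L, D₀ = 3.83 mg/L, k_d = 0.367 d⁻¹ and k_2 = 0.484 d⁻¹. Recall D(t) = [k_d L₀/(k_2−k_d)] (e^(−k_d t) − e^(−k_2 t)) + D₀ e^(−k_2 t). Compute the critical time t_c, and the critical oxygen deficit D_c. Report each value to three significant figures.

t_c ≈ 1.52 d; D_c ≈ 5.64 mg/L

t_c = [1/(k_2−k_d)] ln[(k_2/k_d)(1 − D₀(k_2−k_d)/(k_d L₀))]
= [1/(0.484−0.367)] ln[(0.484/0.367)(1 − 3.83×0.1170/(0.367×13.0))]
= (1/0.1170) ln[1.319 × 0.9061] = 8.547 × ln(1.195) = 8.547 × 0.1781 = 1.522 d.
L(t_c) = L₀ e^(−k_d t_c) = 13.0 × 0.5720 = 7.436 mg/L, and at the critical point k_2 D_c = k_d L, so D_c = (0.367/0.484) × 7.436 = 5.638 mg/L.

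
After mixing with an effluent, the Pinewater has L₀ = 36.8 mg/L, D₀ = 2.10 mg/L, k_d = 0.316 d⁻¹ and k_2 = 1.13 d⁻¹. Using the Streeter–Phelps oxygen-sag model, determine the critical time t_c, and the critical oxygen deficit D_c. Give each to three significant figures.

With k_2/k_d = 3.576 and 1 − D₀(k_2−k_d)/(k_d L₀) = 0.8530,
t_c = ln(3.576 × 0.8530) / (1.13 − 0.316) = ln(3.050) / 0.8140 = 1.115/0.8140 = 1.370 d.
D_c = (k_d/k_2) L₀ e^(−k_d t_c) = (0.316/1.13) × 36.8 × e^(−0.316×1.370) = 0.2796 × 36.8 × 0.6486 = 6.675 mg/L.

t_c ≈ 1.37 d; D_c ≈ 6.67 mg/L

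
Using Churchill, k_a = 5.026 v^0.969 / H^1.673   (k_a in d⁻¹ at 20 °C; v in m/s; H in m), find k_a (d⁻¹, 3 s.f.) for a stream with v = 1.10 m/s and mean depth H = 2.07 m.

k_a ≈ 1.63 d⁻¹

k_a = 5.026 × 1.10^0.969 / 2.07^1.673 = 5.026 × 1.097 / 3.378 = 1.632 d⁻¹.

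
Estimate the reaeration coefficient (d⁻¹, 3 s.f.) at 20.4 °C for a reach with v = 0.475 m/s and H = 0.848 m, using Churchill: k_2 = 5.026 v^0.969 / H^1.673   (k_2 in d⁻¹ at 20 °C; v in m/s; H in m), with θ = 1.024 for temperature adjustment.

k_2 ≈ 3.25 d⁻¹

k_2(20) = 5.026 × 0.475^0.969 / 0.848^1.673 = 5.026 × 0.4861 / 0.7589 = 3.219 d⁻¹.
k_2(20.4) = 3.219 × 1.024^(20.4−20) = 3.219 × 1.010 = 3.250 d⁻¹.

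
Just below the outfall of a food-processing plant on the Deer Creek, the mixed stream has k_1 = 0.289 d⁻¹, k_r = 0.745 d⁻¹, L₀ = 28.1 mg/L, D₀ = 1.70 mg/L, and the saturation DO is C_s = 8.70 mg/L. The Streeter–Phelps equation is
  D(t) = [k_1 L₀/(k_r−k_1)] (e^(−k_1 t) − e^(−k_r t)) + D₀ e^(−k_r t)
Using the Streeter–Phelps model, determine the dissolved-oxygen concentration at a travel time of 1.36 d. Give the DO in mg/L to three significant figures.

k_1 L₀/(k_r−k_1) = 0.289×28.1/(0.745−0.289) = 8.121/0.4560 = 17.81 mg/L.
e^(−k_1 t) = e^(−0.289×1.360) = 0.6750; e^(−k_r t) = e^(−0.745×1.360) = 0.3631.
D = 17.81 × (0.6750 − 0.3631) + 1.70 × 0.3631 = 5.555 + 0.6172 = 6.173 mg/L.
DO = C_s − D = 8.70 − 6.173 = 2.527 mg/L.

DO ≈ 2.53 mg/L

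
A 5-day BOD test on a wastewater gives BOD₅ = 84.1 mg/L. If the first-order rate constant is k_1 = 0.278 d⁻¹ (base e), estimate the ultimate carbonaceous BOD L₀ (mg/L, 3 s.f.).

L₀ ≈ 112 mg/L

BOD₅ = L₀(1 − e^(−5k_1)) ⇒ L₀ = BOD₅ / (1 − e^(−5×0.278))
= 84.1 / (1 − 0.2491) = 84.1 / 0.7509 = 112.0 mg/L.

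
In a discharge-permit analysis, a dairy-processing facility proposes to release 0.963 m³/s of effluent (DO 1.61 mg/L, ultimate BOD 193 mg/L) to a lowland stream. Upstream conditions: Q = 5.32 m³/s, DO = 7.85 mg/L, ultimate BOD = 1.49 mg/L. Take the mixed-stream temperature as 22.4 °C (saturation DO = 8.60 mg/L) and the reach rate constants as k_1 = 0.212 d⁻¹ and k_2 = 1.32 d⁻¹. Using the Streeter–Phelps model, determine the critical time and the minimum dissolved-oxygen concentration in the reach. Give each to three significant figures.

Mixed DO = (5.32×7.85 + 0.963×1.61)/(5.32+0.963) = 43.31/6.283 = 6.894 mg/L.
Mixed L₀ = (5.32×1.49 + 0.963×193)/(6.283) = 193.8/6.283 = 30.84 mg/L.
Initial deficit D₀ = C_s − DO₀ = 8.60 − 6.894 = 1.706 mg/L.
t_c = (1/1.108) ln[(1.32/0.212)(1 − 1.706×1.108/(0.212×30.84))] = 0.9025 × ln(4.426) = 1.343 d.
D_c = (0.212/1.32) × 30.84 × e^(−0.212×1.343) = 0.1606 × 30.84 × 0.7523 = 3.727 mg/L.
Minimum DO = 8.60 − 3.727 = 4.873 mg/L.

t_c ≈ 1.34 d; minimum DO ≈ 4.87 mg/L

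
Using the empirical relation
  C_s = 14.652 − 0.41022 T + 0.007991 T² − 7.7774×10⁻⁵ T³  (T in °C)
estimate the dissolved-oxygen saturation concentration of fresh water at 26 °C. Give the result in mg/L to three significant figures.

C_s ≈ 8.02 mg/L

C_s = 14.652 − 0.41022×26 + 0.007991×26² − 7.7774×10⁻⁵×26³ = 8.021 mg/L.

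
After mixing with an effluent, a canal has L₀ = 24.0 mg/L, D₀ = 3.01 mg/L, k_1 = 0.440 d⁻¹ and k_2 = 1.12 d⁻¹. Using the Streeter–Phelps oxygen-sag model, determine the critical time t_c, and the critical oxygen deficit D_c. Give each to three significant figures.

t_c ≈ 1.06 d; D_c ≈ 5.92 mg/L

t_c = [1/(k_2−k_1)] ln[(k_2/k_1)(1 − D₀(k_2−k_1)/(k_1 L₀))]
= [1/(1.12−0.440)] ln[(1.12/0.440)(1 − 3.01×0.6800/(0.440×24.0))]
= (1/0.6800) ln[2.545 × 0.8062] = 1.471 × ln(2.052) = 1.471 × 0.7189 = 1.057 d.
L(t_c) = L₀ e^(−k_1 t_c) = 24.0 × 0.6280 = 15.07 mg/L, and at the critical point k_2 D_c = k_1 L, so D_c = (0.440/1.12) × 15.07 = 5.922 mg/L.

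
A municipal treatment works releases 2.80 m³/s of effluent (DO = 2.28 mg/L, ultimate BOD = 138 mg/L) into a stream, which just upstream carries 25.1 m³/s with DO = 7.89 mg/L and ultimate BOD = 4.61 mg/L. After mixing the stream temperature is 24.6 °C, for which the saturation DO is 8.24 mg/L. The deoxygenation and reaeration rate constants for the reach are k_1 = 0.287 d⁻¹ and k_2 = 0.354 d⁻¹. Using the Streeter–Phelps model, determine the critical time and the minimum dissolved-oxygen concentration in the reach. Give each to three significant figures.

t_c ≈ 2.95 d; minimum DO ≈ 1.99 mg/L

Mixed DO = (25.1×7.89 + 2.80×2.28)/(25.1+2.80) = 204.4/27.90 = 7.327 mg/L.
Mixed L₀ = (25.1×4.61 + 2.80×138)/(27.90) = 502.1/27.90 = 18.00 mg/L.
Initial deficit D₀ = C_s − DO₀ = 8.24 − 7.327 = 0.9130 mg/L.
t_c = (1/0.06700) ln[(0.354/0.287)(1 − 0.9130×0.06700/(0.287×18.00))] = 14.93 × ln(1.219) = 2.954 d.
D_c = (0.287/0.354) × 18.00 × e^(−0.287×2.954) = 0.8107 × 18.00 × 0.4284 = 6.250 mg/L.
Minimum DO = 8.24 − 6.250 = 1.990 mg/L.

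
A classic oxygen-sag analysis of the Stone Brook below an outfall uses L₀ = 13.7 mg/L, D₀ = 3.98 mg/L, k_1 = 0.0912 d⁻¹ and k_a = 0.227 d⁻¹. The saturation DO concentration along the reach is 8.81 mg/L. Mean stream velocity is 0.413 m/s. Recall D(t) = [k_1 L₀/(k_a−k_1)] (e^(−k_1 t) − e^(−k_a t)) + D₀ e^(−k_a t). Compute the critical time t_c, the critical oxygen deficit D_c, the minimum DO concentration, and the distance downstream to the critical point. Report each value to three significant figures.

t_c ≈ 2.54 d; D_c ≈ 4.37 mg/L; min DO ≈ 4.44 mg/L; x_c ≈ 90.7 km

At the critical point dD/dt = 0, so k_1 L₀ e^(−k_1 t) = k_a D. Substituting D(t) from the Streeter–Phelps equation and solving for t gives
t_c = ln[(k_a/k_1)(1 − D₀(k_a−k_1)/(k_1 L₀))] / (k_a−k_1).
Here k_a−k_1 = 0.1358 d⁻¹ and 1 − D₀(k_a−k_1)/(k_1 L₀) = 1 − 3.98×0.1358/(0.0912×13.7) = 0.5674, so
t_c = ln(2.489 × 0.5674) / 0.1358 = 0.3452 / 0.1358 = 2.542 d.
L(t_c) = L₀ e^(−k_1 t_c) = 13.7 × 0.7931 = 10.86 mg/L, and at the critical point k_a D_c = k_1 L, so D_c = (0.0912/0.227) × 10.86 = 4.365 mg/L.
Minimum DO = C_s − D_c = 8.81 − 4.365 = 4.445 mg/L.
x_c = v t_c = 0.413 m/s × 2.542 d × 86400 s/d = 90720 m ≈ 90.7 km.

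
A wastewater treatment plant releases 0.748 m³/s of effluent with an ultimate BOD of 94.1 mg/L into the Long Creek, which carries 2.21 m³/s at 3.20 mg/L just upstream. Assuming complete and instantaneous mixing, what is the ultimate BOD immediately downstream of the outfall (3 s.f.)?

Flow-weighted mixing: C = (Q_r C_r + Q_w C_w)/(Q_r + Q_w)
= (2.21×3.20 + 0.748×94.1)/(2.21 + 0.748) = 77.46/2.958 = 26.19 mg/L.

26.2 mg/L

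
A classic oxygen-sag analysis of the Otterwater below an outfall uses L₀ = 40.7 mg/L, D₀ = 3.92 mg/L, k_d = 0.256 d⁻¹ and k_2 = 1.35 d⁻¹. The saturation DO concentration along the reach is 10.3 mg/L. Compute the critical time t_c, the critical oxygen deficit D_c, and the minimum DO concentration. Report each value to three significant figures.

At the critical point dD/dt = 0, so k_d L₀ e^(−k_d t) = k_2 D. Substituting D(t) from the Streeter–Phelps equation and solving for t gives
t_c = ln[(k_2/k_d)(1 − D₀(k_2−k_d)/(k_d L₀))] / (k_2−k_d).
Here k_2−k_d = 1.094 d⁻¹ and 1 − D₀(k_2−k_d)/(k_d L₀) = 1 − 3.92×1.094/(0.256×40.7) = 0.5884, so
t_c = ln(5.273 × 0.5884) / 1.094 = 1.132 / 1.094 = 1.035 d.
L(t_c) = L₀ e^(−k_d t_c) = 40.7 × 0.7672 = 31.23 mg/L, and at the critical point k_2 D_c = k_d L, so D_c = (0.256/1.35) × 31.23 = 5.921 mg/L.
Minimum DO = C_s − D_c = 10.3 − 5.921 = 4.379 mg/L.

t_c ≈ 1.04 d; D_c ≈ 5.92 mg/L; min DO ≈ 4.38 mg/L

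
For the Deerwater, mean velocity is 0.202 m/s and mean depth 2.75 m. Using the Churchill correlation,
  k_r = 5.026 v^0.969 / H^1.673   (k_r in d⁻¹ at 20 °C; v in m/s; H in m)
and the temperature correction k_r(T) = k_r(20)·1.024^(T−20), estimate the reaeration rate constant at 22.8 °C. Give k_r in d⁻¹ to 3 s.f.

k_r(20) = 5.026 × 0.202^0.969 / 2.75^1.673 = 5.026 × 0.2123 / 5.433 = 0.1964 d⁻¹.
k_r(22.8) = 0.1964 × 1.024^(22.8−20) = 0.1964 × 1.069 = 0.2099 d⁻¹.

k_r ≈ 0.210 d⁻¹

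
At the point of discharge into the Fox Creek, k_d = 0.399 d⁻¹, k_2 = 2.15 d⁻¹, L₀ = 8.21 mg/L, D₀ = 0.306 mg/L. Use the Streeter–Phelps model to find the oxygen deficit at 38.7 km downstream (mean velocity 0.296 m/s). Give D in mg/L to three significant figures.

D ≈ 0.962 mg/L

Travel time t = x/v = 38.7 km / (0.296 m/s) = 38700 m / 0.296 m/s = 130700 s = 1.513 d.
k_d L₀/(k_2−k_d) = 0.399×8.21/(2.15−0.399) = 3.276/1.751 = 1.871 mg/L.
e^(−k_d t) = e^(−0.399×1.513) = 0.5467; e^(−k_2 t) = e^(−2.15×1.513) = 0.03864.
D = 1.871 × (0.5467 − 0.03864) + 0.306 × 0.03864 = 0.9506 + 0.01182 = 0.9624 mg/L.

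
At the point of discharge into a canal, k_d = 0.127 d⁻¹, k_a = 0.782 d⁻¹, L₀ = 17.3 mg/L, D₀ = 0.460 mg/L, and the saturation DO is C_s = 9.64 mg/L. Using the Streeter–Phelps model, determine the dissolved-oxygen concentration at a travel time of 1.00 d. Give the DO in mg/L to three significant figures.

DO ≈ 8.01 mg/L

k_d L₀/(k_a−k_d) = 0.127×17.3/(0.782−0.127) = 2.197/0.6550 = 3.354 mg/L.
e^(−k_d t) = e^(−0.127×1.000) = 0.8807; e^(−k_a t) = e^(−0.782×1.000) = 0.4575.
D = 3.354 × (0.8807 − 0.4575) + 0.460 × 0.4575 = 1.420 + 0.2104 = 1.630 mg/L.
DO = C_s − D = 9.64 − 1.630 = 8.010 mg/L.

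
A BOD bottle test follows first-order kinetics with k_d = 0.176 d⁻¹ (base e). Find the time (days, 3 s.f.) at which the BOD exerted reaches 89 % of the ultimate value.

t ≈ 12.5 d

y/L₀ = 1 − e^(−k_d t) = 0.89 ⇒ e^(−k_d t) = 0.110
t = −ln(0.110) / 0.176 = 2.207 / 0.176 = 12.54 d.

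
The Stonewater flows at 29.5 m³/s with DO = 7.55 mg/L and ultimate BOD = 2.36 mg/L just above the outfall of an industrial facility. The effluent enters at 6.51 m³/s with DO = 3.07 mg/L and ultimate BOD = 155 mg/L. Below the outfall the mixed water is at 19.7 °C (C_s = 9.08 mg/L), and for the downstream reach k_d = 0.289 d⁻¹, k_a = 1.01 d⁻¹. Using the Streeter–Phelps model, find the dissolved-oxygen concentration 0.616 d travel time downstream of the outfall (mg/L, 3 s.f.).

Mixed DO = (29.5×7.55 + 6.51×3.07)/(29.5+6.51) = 242.7/36.01 = 6.740 mg/L.
Mixed L₀ = (29.5×2.36 + 6.51×155)/(36.01) = 1079/36.01 = 29.95 mg/L.
Initial deficit D₀ = C_s − DO₀ = 9.08 − 6.740 = 2.340 mg/L.
D(0.616) = [0.289×29.95/(1.01−0.289)](e^(−0.289×0.616) − e^(−1.01×0.616)) + 2.340 e^(−1.01×0.616)
= 12.01 × (0.8369 − 0.5368) + 2.340 × 0.5368 = 4.860 mg/L.
DO = 9.08 − 4.860 = 4.220 mg/L.

DO ≈ 4.22 mg/L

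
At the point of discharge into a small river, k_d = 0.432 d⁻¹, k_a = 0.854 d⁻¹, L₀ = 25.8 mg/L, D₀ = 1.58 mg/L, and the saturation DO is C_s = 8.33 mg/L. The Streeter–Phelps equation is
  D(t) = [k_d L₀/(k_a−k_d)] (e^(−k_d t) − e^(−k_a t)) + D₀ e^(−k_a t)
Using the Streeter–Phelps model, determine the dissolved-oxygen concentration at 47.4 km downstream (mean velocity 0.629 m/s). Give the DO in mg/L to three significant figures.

DO ≈ 2.00 mg/L

Travel time t = x/v = 47.4 km / (0.629 m/s) = 47400 m / 0.629 m/s = 75360 s = 0.8722 d.
k_d L₀/(k_a−k_d) = 0.432×25.8/(0.854−0.432) = 11.15/0.4220 = 26.41 mg/L.
e^(−k_d t) = e^(−0.432×0.8722) = 0.6861; e^(−k_a t) = e^(−0.854×0.8722) = 0.4748.
D = 26.41 × (0.6861 − 0.4748) + 1.58 × 0.4748 = 5.580 + 0.7502 = 6.330 mg/L.
DO = C_s − D = 8.33 − 6.330 = 2.000 mg/L.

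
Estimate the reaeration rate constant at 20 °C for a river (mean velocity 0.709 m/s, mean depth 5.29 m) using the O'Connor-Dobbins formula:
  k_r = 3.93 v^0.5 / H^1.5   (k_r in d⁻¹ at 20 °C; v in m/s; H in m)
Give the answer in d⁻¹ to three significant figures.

k_r = 3.93 × 0.709^0.5 / 5.29^1.5 = 3.93 × 0.8420 / 12.17 = 0.2720 d⁻¹.

k_r ≈ 0.272 d⁻¹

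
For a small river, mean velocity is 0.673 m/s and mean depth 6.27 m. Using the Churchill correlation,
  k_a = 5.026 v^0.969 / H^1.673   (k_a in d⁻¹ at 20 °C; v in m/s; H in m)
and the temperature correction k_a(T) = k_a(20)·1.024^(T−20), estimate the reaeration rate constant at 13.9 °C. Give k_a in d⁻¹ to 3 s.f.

k_a(20) = 5.026 × 0.673^0.969 / 6.27^1.673 = 5.026 × 0.6813 / 21.57 = 0.1588 d⁻¹.
k_a(13.9) = 0.1588 × 1.024^(13.9−20) = 0.1588 × 0.8653 = 0.1374 d⁻¹.

k_a ≈ 0.137 d⁻¹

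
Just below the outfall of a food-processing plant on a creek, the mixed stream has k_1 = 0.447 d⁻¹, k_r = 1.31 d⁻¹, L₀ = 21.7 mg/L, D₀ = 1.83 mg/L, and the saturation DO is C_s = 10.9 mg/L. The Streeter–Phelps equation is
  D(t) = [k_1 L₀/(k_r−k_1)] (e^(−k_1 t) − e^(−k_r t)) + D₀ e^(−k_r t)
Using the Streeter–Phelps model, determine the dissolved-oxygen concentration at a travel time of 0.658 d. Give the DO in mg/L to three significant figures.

DO ≈ 6.50 mg/L

k_1 L₀/(k_r−k_1) = 0.447×21.7/(1.31−0.447) = 9.700/0.8630 = 11.24 mg/L.
e^(−k_1 t) = e^(−0.447×0.6580) = 0.7452; e^(−k_r t) = e^(−1.31×0.6580) = 0.4223.
D = 11.24 × (0.7452 − 0.4223) + 1.83 × 0.4223 = 3.629 + 0.7729 = 4.402 mg/L.
DO = C_s − D = 10.9 − 4.402 = 6.498 mg/L.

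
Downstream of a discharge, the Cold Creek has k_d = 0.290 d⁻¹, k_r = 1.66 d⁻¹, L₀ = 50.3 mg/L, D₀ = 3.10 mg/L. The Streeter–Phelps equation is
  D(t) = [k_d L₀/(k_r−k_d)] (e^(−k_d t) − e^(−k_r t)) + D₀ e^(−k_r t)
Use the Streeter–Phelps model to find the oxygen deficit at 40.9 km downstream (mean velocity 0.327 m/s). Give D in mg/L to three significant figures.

Travel time t = x/v = 40.9 km / (0.327 m/s) = 40900 m / 0.327 m/s = 125100 s = 1.448 d.
k_d L₀/(k_r−k_d) = 0.290×50.3/(1.66−0.290) = 14.59/1.370 = 10.65 mg/L.
e^(−k_d t) = e^(−0.290×1.448) = 0.6572; e^(−k_r t) = e^(−1.66×1.448) = 0.09044.
D = 10.65 × (0.6572 − 0.09044) + 3.10 × 0.09044 = 6.034 + 0.2804 = 6.315 mg/L.

D ≈ 6.31 mg/L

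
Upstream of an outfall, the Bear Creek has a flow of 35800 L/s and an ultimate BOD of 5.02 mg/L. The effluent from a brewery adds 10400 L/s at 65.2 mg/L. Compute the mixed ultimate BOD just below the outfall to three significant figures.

18.6 mg/L

Flow-weighted mixing: C = (Q_r C_r + Q_w C_w)/(Q_r + Q_w)
= (35800×5.02 + 10400×65.2)/(35800 + 10400) = 857800/46200 = 18.57 mg/L.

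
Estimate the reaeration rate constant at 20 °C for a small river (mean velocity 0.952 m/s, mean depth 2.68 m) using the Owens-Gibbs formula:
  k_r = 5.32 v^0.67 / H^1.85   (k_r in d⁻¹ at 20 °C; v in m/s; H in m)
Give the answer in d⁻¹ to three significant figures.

k_r ≈ 0.831 d⁻¹

k_r = 5.32 × 0.952^0.67 / 2.68^1.85 = 5.32 × 0.9676 / 6.195 = 0.8309 d⁻¹.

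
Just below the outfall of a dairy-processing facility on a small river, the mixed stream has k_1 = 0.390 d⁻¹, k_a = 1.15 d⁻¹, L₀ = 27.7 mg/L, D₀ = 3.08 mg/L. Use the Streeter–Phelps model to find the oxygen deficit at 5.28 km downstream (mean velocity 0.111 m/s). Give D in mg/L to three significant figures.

Travel time t = x/v = 5.28 km / (0.111 m/s) = 5280 m / 0.111 m/s = 47570 s = 0.5506 d.
k_1 L₀/(k_a−k_1) = 0.390×27.7/(1.15−0.390) = 10.80/0.7600 = 14.21 mg/L.
e^(−k_1 t) = e^(−0.390×0.5506) = 0.8068; e^(−k_a t) = e^(−1.15×0.5506) = 0.5309.
D = 14.21 × (0.8068 − 0.5309) + 3.08 × 0.5309 = 3.921 + 1.635 = 5.556 mg/L.

D ≈ 5.56 mg/L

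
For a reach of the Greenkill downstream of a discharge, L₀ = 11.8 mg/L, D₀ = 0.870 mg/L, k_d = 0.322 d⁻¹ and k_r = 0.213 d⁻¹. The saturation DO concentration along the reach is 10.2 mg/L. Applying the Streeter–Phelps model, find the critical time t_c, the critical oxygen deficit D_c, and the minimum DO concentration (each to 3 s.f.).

t_c ≈ 3.57 d; D_c ≈ 5.66 mg/L; min DO ≈ 4.54 mg/L

t_c = [1/(k_r−k_d)] ln[(k_r/k_d)(1 − D₀(k_r−k_d)/(k_d L₀))]
= [1/(0.213−0.322)] ln[(0.213/0.322)(1 − 0.870×-0.1090/(0.322×11.8))]
= (1/-0.1090) ln[0.6615 × 1.025] = -9.174 × ln(0.6780) = -9.174 × -0.3886 = 3.565 d.
L(t_c) = L₀ e^(−k_d t_c) = 11.8 × 0.3173 = 3.744 mg/L, and at the critical point k_r D_c = k_d L, so D_c = (0.322/0.213) × 3.744 = 5.660 mg/L.
Minimum DO = C_s − D_c = 10.2 − 5.660 = 4.540 mg/L.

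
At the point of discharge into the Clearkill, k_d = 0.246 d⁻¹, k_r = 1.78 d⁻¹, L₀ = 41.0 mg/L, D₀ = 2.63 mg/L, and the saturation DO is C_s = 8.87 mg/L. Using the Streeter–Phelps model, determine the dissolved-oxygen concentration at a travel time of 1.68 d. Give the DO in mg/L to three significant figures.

k_d L₀/(k_r−k_d) = 0.246×41.0/(1.78−0.246) = 10.09/1.534 = 6.575 mg/L.
e^(−k_d t) = e^(−0.246×1.680) = 0.6615; e^(−k_r t) = e^(−1.78×1.680) = 0.05027.
D = 6.575 × (0.6615 − 0.05027) + 2.63 × 0.05027 = 4.019 + 0.1322 = 4.151 mg/L.
DO = C_s − D = 8.87 − 4.151 = 4.719 mg/L.

DO ≈ 4.72 mg/L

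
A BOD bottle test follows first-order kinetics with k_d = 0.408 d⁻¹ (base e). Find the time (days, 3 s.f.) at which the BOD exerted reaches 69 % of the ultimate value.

t ≈ 2.87 d

y/L₀ = 1 − e^(−k_d t) = 0.69 ⇒ e^(−k_d t) = 0.310
t = −ln(0.310) / 0.408 = 1.171 / 0.408 = 2.871 d.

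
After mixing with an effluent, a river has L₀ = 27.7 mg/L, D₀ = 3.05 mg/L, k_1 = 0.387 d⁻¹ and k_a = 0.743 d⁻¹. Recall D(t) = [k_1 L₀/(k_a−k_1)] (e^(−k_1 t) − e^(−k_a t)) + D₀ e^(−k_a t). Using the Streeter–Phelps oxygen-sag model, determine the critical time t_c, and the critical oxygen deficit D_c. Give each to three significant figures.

At the critical point dD/dt = 0, so k_1 L₀ e^(−k_1 t) = k_a D. Substituting D(t) from the Streeter–Phelps equation and solving for t gives
t_c = ln[(k_a/k_1)(1 − D₀(k_a−k_1)/(k_1 L₀))] / (k_a−k_1).
Here k_a−k_1 = 0.3560 d⁻¹ and 1 − D₀(k_a−k_1)/(k_1 L₀) = 1 − 3.05×0.3560/(0.387×27.7) = 0.8987, so
t_c = ln(1.920 × 0.8987) / 0.3560 = 0.5455 / 0.3560 = 1.532 d.
L(t_c) = L₀ e^(−k_1 t_c) = 27.7 × 0.5527 = 15.31 mg/L, and at the critical point k_a D_c = k_1 L, so D_c = (0.387/0.743) × 15.31 = 7.974 mg/L.

t_c ≈ 1.53 d; D_c ≈ 7.97 mg/L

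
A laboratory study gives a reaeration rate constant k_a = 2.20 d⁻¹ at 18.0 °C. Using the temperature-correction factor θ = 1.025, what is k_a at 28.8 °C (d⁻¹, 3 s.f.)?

k_a(T₂) = k_a(T₁) · θ^(T₂−T₁) = 2.20 × 1.025^(28.8−18.0)
= 2.20 × 1.025^10.8 = 2.20 × 1.306 = 2.872 d⁻¹.

k_a ≈ 2.87 d⁻¹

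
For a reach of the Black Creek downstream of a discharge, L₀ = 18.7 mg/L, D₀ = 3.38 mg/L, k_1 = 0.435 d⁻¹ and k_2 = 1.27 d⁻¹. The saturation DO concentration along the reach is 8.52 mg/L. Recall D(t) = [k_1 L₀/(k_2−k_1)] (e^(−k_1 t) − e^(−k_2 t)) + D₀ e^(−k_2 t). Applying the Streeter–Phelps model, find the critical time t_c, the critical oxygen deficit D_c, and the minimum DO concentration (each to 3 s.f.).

t_c ≈ 0.773 d; D_c ≈ 4.58 mg/L; min DO ≈ 3.94 mg/L

At the critical point dD/dt = 0, so k_1 L₀ e^(−k_1 t) = k_2 D. Substituting D(t) from the Streeter–Phelps equation and solving for t gives
t_c = ln[(k_2/k_1)(1 − D₀(k_2−k_1)/(k_1 L₀))] / (k_2−k_1).
Here k_2−k_1 = 0.8350 d⁻¹ and 1 − D₀(k_2−k_1)/(k_1 L₀) = 1 − 3.38×0.8350/(0.435×18.7) = 0.6530, so
t_c = ln(2.920 × 0.6530) / 0.8350 = 0.6453 / 0.8350 = 0.7728 d.
D_c = (k_1/k_2) L₀ e^(−k_1 t_c) = (0.435/1.27) × 18.7 × e^(−0.435×0.7728) = 0.3425 × 18.7 × 0.7145 = 4.576 mg/L.
Minimum DO = C_s − D_c = 8.52 − 4.576 = 3.944 mg/L.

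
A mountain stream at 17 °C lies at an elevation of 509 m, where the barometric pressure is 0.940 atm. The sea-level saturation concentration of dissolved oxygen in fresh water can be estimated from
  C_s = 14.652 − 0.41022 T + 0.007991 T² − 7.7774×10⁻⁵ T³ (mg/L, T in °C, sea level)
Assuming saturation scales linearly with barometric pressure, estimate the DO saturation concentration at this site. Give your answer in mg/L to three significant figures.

C_s ≈ 9.03 mg/L

At sea level: C_s = 14.652 − 0.41022×17 + 0.007991×17² − 7.7774×10⁻⁵×17³ = 9.606 mg/L.
Pressure correction: C_s' = 9.606 × 0.940 = 9.029 mg/L.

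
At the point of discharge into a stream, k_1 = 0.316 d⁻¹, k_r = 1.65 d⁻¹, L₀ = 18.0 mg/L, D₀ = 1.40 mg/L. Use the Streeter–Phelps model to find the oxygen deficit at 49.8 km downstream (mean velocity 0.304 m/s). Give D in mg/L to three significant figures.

Travel time t = x/v = 49.8 km / (0.304 m/s) = 49800 m / 0.304 m/s = 163800 s = 1.896 d.
k_1 L₀/(k_r−k_1) = 0.316×18.0/(1.65−0.316) = 5.688/1.334 = 4.264 mg/L.
e^(−k_1 t) = e^(−0.316×1.896) = 0.5493; e^(−k_r t) = e^(−1.65×1.896) = 0.04379.
D = 4.264 × (0.5493 − 0.04379) + 1.40 × 0.04379 = 2.155 + 0.06130 = 2.217 mg/L.

D ≈ 2.22 mg/L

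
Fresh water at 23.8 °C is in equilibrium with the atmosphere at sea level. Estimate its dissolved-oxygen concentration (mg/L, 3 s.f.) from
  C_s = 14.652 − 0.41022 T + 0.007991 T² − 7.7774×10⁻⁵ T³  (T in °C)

C_s = 14.652 − 0.41022×23.8 + 0.007991×23.8² − 7.7774×10⁻⁵×23.8³ = 8.367 mg/L.

C_s ≈ 8.37 mg/L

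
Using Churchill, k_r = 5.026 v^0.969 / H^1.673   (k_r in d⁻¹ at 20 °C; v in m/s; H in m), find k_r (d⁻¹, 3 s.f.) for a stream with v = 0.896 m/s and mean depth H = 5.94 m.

k_r = 5.026 × 0.896^0.969 / 5.94^1.673 = 5.026 × 0.8991 / 19.70 = 0.2293 d⁻¹.

k_r ≈ 0.229 d⁻¹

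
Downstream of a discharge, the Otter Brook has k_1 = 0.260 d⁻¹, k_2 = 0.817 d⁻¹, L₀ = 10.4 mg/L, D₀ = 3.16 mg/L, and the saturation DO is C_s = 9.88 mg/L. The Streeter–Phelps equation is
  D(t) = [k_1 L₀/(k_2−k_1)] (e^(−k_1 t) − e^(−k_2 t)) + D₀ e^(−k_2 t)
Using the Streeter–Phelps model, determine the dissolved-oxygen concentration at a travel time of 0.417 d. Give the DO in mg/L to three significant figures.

k_1 L₀/(k_2−k_1) = 0.260×10.4/(0.817−0.260) = 2.704/0.5570 = 4.855 mg/L.
e^(−k_1 t) = e^(−0.260×0.4170) = 0.8973; e^(−k_2 t) = e^(−0.817×0.4170) = 0.7113.
D = 4.855 × (0.8973 − 0.7113) + 3.16 × 0.7113 = 0.9028 + 2.248 = 3.150 mg/L.
DO = C_s − D = 9.88 − 3.150 = 6.730 mg/L.

DO ≈ 6.73 mg/L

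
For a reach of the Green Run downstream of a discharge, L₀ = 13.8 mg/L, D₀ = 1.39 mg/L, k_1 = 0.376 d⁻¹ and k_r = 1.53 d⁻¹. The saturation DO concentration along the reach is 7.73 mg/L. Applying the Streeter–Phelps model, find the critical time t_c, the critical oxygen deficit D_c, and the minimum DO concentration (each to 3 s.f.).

With k_r/k_1 = 4.069 and 1 − D₀(k_r−k_1)/(k_1 L₀) = 0.6909,
t_c = ln(4.069 × 0.6909) / (1.53 − 0.376) = ln(2.811) / 1.154 = 1.034/1.154 = 0.8957 d.
L(t_c) = L₀ e^(−k_1 t_c) = 13.8 × 0.7141 = 9.854 mg/L, and at the critical point k_r D_c = k_1 L, so D_c = (0.376/1.53) × 9.854 = 2.422 mg/L.
Minimum DO = C_s − D_c = 7.73 − 2.422 = 5.308 mg/L.

t_c ≈ 0.896 d; D_c ≈ 2.42 mg/L; min DO ≈ 5.31 mg/L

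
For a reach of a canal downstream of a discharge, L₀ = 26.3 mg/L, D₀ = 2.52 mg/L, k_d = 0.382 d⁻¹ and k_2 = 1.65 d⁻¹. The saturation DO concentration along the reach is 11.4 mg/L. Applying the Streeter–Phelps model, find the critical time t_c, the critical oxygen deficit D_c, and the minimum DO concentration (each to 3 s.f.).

t_c = [1/(k_2−k_d)] ln[(k_2/k_d)(1 − D₀(k_2−k_d)/(k_d L₀))]
= [1/(1.65−0.382)] ln[(1.65/0.382)(1 − 2.52×1.268/(0.382×26.3))]
= (1/1.268) ln[4.319 × 0.6819] = 0.7886 × ln(2.946) = 0.7886 × 1.080 = 0.8520 d.
L(t_c) = L₀ e^(−k_d t_c) = 26.3 × 0.7222 = 18.99 mg/L, and at the critical point k_2 D_c = k_d L, so D_c = (0.382/1.65) × 18.99 = 4.397 mg/L.
Minimum DO = C_s − D_c = 11.4 − 4.397 = 7.003 mg/L.

t_c ≈ 0.852 d; D_c ≈ 4.40 mg/L; min DO ≈ 7.00 mg/L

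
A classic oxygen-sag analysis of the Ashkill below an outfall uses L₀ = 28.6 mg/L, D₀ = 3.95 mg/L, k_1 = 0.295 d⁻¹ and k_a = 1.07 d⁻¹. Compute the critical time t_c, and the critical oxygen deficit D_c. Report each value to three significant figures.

With k_a/k_1 = 3.627 and 1 − D₀(k_a−k_1)/(k_1 L₀) = 0.6372,
t_c = ln(3.627 × 0.6372) / (1.07 − 0.295) = ln(2.311) / 0.7750 = 0.8377/0.7750 = 1.081 d.
L(t_c) = L₀ e^(−k_1 t_c) = 28.6 × 0.7270 = 20.79 mg/L, and at the critical point k_a D_c = k_1 L, so D_c = (0.295/1.07) × 20.79 = 5.732 mg/L.

t_c ≈ 1.08 d; D_c ≈ 5.73 mg/L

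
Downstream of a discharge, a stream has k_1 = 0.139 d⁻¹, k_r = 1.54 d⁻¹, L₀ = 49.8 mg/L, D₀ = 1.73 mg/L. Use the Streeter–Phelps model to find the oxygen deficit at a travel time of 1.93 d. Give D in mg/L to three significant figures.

k_1 L₀/(k_r−k_1) = 0.139×49.8/(1.54−0.139) = 6.922/1.401 = 4.941 mg/L.
e^(−k_1 t) = e^(−0.139×1.930) = 0.7647; e^(−k_r t) = e^(−1.54×1.930) = 0.05119.
D = 4.941 × (0.7647 − 0.05119) + 1.73 × 0.05119 = 3.525 + 0.08856 = 3.614 mg/L.

D ≈ 3.61 mg/L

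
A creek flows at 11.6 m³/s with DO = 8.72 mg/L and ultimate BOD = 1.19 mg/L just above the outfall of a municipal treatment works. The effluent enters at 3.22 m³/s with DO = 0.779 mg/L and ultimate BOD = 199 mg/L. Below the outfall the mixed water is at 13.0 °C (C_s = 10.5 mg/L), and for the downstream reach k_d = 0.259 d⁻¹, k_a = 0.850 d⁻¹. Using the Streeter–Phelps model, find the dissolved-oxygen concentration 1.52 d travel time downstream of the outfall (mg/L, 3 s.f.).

Mixed DO = (11.6×8.72 + 3.22×0.779)/(11.6+3.22) = 103.7/14.82 = 6.995 mg/L.
Mixed L₀ = (11.6×1.19 + 3.22×199)/(14.82) = 654.6/14.82 = 44.17 mg/L.
Initial deficit D₀ = C_s − DO₀ = 10.5 − 6.995 = 3.505 mg/L.
D(1.52) = [0.259×44.17/(0.850−0.259)](e^(−0.259×1.52) − e^(−0.850×1.52)) + 3.505 e^(−0.850×1.52)
= 19.36 × (0.6746 − 0.2747) + 3.505 × 0.2747 = 8.703 mg/L.
DO = 10.5 − 8.703 = 1.797 mg/L.

DO ≈ 1.80 mg/L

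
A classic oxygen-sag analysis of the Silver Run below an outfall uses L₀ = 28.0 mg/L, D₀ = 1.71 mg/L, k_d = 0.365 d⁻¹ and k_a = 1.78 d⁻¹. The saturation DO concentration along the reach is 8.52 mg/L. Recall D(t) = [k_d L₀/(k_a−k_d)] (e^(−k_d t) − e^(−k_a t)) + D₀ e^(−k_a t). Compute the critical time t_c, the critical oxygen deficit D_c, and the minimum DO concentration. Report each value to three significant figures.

At the critical point dD/dt = 0, so k_d L₀ e^(−k_d t) = k_a D. Substituting D(t) from the Streeter–Phelps equation and solving for t gives
t_c = ln[(k_a/k_d)(1 − D₀(k_a−k_d)/(k_d L₀))] / (k_a−k_d).
Here k_a−k_d = 1.415 d⁻¹ and 1 − D₀(k_a−k_d)/(k_d L₀) = 1 − 1.71×1.415/(0.365×28.0) = 0.7632, so
t_c = ln(4.877 × 0.7632) / 1.415 = 1.314 / 1.415 = 0.9288 d.
D_c = (k_d/k_a) L₀ e^(−k_d t_c) = (0.365/1.78) × 28.0 × e^(−0.365×0.9288) = 0.2051 × 28.0 × 0.7125 = 4.091 mg/L.
Minimum DO = C_s − D_c = 8.52 − 4.091 = 4.429 mg/L.

t_c ≈ 0.929 d; D_c ≈ 4.09 mg/L; min DO ≈ 4.43 mg/L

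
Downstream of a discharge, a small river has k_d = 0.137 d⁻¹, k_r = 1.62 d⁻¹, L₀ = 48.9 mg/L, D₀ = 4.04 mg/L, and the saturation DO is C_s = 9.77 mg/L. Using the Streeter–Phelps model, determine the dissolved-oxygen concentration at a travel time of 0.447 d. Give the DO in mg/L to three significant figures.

k_d L₀/(k_r−k_d) = 0.137×48.9/(1.62−0.137) = 6.699/1.483 = 4.517 mg/L.
e^(−k_d t) = e^(−0.137×0.4470) = 0.9406; e^(−k_r t) = e^(−1.62×0.4470) = 0.4847.
D = 4.517 × (0.9406 − 0.4847) + 4.04 × 0.4847 = 2.059 + 1.958 = 4.018 mg/L.
DO = C_s − D = 9.77 − 4.018 = 5.752 mg/L.

DO ≈ 5.75 mg/L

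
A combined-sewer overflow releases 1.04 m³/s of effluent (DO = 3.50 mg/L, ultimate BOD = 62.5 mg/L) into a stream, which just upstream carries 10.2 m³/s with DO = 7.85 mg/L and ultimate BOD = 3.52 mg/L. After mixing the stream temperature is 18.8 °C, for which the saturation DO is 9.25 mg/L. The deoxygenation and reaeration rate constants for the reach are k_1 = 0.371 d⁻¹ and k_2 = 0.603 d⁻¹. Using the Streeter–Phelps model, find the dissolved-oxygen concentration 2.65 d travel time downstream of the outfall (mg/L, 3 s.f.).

DO ≈ 6.42 mg/L

Mixed DO = (10.2×7.85 + 1.04×3.50)/(10.2+1.04) = 83.71/11.24 = 7.448 mg/L.
Mixed L₀ = (10.2×3.52 + 1.04×62.5)/(11.24) = 100.9/11.24 = 8.977 mg/L.
Initial deficit D₀ = C_s − DO₀ = 9.25 − 7.448 = 1.802 mg/L.
D(2.65) = [0.371×8.977/(0.603−0.371)](e^(−0.371×2.65) − e^(−0.603×2.65)) + 1.802 e^(−0.603×2.65)
= 14.36 × (0.3741 − 0.2023) + 1.802 × 0.2023 = 2.831 mg/L.
DO = 9.25 − 2.831 = 6.419 mg/L.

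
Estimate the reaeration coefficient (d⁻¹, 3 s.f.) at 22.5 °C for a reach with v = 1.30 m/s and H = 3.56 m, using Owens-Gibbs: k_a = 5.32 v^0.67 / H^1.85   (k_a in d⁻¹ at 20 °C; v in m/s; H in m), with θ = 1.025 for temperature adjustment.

k_a(20) = 5.32 × 1.30^0.67 / 3.56^1.85 = 5.32 × 1.192 / 10.48 = 0.6054 d⁻¹.
k_a(22.5) = 0.6054 × 1.025^(22.5−20) = 0.6054 × 1.064 = 0.6440 d⁻¹.

k_a ≈ 0.644 d⁻¹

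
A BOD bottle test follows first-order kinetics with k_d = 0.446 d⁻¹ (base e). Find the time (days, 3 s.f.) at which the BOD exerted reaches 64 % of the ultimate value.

y/L₀ = 1 − e^(−k_d t) = 0.64 ⇒ e^(−k_d t) = 0.360
t = −ln(0.360) / 0.446 = 1.022 / 0.446 = 2.291 d.

t ≈ 2.29 d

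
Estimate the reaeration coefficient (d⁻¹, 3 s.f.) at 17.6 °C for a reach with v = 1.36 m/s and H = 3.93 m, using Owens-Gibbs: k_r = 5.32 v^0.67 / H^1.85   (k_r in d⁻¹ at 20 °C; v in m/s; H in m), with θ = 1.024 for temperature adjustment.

k_r ≈ 0.491 d⁻¹

k_r(20) = 5.32 × 1.36^0.67 / 3.93^1.85 = 5.32 × 1.229 / 12.58 = 0.5197 d⁻¹.
k_r(17.6) = 0.5197 × 1.024^(17.6−20) = 0.5197 × 0.9447 = 0.4909 d⁻¹.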